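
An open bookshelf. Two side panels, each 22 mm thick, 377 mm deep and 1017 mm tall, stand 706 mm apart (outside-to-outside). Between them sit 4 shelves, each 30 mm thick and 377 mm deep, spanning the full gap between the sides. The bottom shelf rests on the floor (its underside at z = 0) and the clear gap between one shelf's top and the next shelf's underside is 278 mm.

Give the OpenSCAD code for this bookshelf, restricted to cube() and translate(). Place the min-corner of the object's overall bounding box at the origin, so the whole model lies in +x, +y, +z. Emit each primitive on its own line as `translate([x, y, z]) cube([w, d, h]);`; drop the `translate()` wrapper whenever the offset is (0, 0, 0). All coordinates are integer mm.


cube([22, 377, 1017]);
translate([684, 0, 0]) cube([22, 377, 1017]);
translate([22, 0, 0]) cube([662, 377, 30]);
translate([22, 0, 308]) cube([662, 377, 30]);
translate([22, 0, 616]) cube([662, 377, 30]);
translate([22, 0, 924]) cube([662, 377, 30]);


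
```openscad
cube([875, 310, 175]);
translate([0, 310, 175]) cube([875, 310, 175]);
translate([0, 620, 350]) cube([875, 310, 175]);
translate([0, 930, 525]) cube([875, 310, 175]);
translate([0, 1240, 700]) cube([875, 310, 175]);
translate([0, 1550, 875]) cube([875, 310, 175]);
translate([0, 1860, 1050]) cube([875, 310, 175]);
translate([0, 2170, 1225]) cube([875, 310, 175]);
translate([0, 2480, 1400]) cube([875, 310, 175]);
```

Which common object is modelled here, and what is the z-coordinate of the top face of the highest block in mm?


A staircase. The total rise is 1575 mm.

9 identical blocks, each offset up and back from the previous — a staircase. Each step is 175 mm tall and there are 9 of them, so the total rise is 9 × 175 = 1575 mm.


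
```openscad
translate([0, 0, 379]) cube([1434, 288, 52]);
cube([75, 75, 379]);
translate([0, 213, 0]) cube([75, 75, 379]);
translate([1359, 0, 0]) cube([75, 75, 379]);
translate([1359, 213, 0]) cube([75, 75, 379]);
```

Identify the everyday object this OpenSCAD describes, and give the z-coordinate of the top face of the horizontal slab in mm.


A bench. The seat-top height is 431 mm.

A long slab on four corner posts — a bench. The slab sits at z = 379 with thickness 52, so the top is 379 + 52 = 431 mm.


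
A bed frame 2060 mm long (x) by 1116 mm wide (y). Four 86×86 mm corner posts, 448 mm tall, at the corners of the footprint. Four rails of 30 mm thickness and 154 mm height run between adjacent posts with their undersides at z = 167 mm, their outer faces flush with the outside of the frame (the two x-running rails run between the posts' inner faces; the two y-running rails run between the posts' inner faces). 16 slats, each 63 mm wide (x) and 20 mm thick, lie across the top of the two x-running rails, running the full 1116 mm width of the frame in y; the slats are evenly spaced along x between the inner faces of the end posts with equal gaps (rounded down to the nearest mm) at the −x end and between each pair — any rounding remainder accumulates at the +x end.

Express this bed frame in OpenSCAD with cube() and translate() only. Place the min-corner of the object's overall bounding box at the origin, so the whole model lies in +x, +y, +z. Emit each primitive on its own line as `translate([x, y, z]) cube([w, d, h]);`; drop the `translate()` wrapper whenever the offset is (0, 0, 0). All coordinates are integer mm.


// slat z = rail_z + rail_h = 167 + 154 = 321
// slat gap = ⌊(1888 − 16·63) / 17⌋ = 51
cube([86, 86, 448]);
translate([0, 1030, 0]) cube([86, 86, 448]);
translate([1974, 0, 0]) cube([86, 86, 448]);
translate([1974, 1030, 0]) cube([86, 86, 448]);
translate([86, 0, 167]) cube([1888, 30, 154]);
translate([86, 1086, 167]) cube([1888, 30, 154]);
translate([0, 86, 167]) cube([30, 944, 154]);
translate([2030, 86, 167]) cube([30, 944, 154]);
translate([137, 0, 321]) cube([63, 1116, 20]);
translate([251, 0, 321]) cube([63, 1116, 20]);
translate([365, 0, 321]) cube([63, 1116, 20]);
translate([479, 0, 321]) cube([63, 1116, 20]);
translate([593, 0, 321]) cube([63, 1116, 20]);
translate([707, 0, 321]) cube([63, 1116, 20]);
translate([821, 0, 321]) cube([63, 1116, 20]);
translate([935, 0, 321]) cube([63, 1116, 20]);
translate([1049, 0, 321]) cube([63, 1116, 20]);
translate([1163, 0, 321]) cube([63, 1116, 20]);
translate([1277, 0, 321]) cube([63, 1116, 20]);
translate([1391, 0, 321]) cube([63, 1116, 20]);
translate([1505, 0, 321]) cube([63, 1116, 20]);
translate([1619, 0, 321]) cube([63, 1116, 20]);
translate([1733, 0, 321]) cube([63, 1116, 20]);
translate([1847, 0, 321]) cube([63, 1116, 20]);


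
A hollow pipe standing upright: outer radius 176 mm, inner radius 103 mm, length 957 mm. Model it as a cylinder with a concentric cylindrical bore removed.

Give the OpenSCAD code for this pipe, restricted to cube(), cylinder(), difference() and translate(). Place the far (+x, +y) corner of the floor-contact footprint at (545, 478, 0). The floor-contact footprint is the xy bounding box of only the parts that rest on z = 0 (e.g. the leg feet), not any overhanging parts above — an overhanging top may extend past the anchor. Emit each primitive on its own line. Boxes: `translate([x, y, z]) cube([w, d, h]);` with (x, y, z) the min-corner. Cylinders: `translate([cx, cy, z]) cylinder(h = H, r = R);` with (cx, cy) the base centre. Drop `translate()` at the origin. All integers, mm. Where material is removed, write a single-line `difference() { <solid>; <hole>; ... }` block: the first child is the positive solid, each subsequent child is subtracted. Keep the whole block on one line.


difference() { translate([369, 302, 0]) cylinder(h = 957, r = 176); translate([369, 302, 0]) cylinder(h = 957, r = 103); }


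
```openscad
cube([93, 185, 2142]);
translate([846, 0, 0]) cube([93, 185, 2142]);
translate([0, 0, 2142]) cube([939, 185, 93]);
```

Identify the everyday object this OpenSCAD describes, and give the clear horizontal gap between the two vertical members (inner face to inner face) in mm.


A door frame. The clear opening width is 753 mm.

Two 2142 mm tall posts with a header on top — a door frame. The left jamb is 93 mm wide at x = 0; the right jamb starts at x = 846. The clear opening is 846 − 93 = 753 mm.


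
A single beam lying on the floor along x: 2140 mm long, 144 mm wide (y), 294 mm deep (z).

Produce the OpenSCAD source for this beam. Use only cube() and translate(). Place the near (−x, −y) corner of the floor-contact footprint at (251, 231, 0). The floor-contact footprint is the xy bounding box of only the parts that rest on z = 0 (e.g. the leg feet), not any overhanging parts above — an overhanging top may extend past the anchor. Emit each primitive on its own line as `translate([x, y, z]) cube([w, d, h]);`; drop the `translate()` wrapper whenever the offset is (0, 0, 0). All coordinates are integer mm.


translate([251, 231, 0]) cube([2140, 144, 294]);


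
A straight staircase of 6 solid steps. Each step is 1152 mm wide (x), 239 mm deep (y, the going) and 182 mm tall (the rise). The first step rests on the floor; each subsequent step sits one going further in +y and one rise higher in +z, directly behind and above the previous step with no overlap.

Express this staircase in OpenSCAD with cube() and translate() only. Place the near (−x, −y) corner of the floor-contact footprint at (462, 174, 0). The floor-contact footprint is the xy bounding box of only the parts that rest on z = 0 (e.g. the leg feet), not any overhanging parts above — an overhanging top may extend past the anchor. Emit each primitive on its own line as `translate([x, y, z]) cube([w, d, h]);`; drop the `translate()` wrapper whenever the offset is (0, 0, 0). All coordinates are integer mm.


translate([462, 174, 0]) cube([1152, 239, 182]);
translate([462, 413, 182]) cube([1152, 239, 182]);
translate([462, 652, 364]) cube([1152, 239, 182]);
translate([462, 891, 546]) cube([1152, 239, 182]);
translate([462, 1130, 728]) cube([1152, 239, 182]);
translate([462, 1369, 910]) cube([1152, 239, 182]);


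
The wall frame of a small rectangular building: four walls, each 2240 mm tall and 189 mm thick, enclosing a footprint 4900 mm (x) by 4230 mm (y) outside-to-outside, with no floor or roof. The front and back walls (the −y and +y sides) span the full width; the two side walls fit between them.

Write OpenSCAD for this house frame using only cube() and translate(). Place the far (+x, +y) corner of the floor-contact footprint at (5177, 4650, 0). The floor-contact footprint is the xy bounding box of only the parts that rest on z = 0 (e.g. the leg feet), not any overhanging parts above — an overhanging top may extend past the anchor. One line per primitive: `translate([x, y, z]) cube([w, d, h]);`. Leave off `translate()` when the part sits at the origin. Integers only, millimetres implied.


translate([277, 420, 0]) cube([4900, 189, 2240]);
translate([277, 4461, 0]) cube([4900, 189, 2240]);
translate([277, 609, 0]) cube([189, 3852, 2240]);
translate([4988, 609, 0]) cube([189, 3852, 2240]);


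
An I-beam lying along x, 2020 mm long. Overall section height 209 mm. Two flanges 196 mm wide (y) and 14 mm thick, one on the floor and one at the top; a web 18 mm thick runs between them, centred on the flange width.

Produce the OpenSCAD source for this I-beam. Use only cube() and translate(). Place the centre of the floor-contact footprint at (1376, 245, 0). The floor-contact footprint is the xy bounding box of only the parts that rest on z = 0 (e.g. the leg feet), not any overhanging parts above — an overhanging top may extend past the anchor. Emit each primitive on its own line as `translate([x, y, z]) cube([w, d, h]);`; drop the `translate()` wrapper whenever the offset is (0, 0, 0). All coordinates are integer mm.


translate([366, 147, 0]) cube([2020, 196, 14]);
translate([366, 236, 14]) cube([2020, 18, 181]);
translate([366, 147, 195]) cube([2020, 196, 14]);


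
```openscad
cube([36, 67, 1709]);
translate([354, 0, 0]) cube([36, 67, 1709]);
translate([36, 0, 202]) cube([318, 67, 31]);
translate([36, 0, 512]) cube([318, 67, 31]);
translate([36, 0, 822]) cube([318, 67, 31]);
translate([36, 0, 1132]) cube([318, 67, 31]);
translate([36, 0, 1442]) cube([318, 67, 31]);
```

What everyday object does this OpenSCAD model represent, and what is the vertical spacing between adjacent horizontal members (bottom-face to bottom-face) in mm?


A ladder. The rung spacing is 310 mm.

Two tall 36×67 posts with 5 short bars between them — a ladder. Adjacent rungs sit at z = 202 and z = 512, so the spacing is 512 − 202 = 310 mm.


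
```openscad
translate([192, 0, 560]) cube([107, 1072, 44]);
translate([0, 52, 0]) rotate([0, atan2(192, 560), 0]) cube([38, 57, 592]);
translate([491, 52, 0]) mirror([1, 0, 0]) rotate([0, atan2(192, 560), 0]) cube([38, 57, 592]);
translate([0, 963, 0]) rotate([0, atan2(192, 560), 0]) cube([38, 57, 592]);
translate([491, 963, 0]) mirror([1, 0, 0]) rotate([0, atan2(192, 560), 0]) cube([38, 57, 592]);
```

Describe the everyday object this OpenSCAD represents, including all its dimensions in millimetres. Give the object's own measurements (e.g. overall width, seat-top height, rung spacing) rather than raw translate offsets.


A sawhorse. A 107×1072×44 mm beam (x, y, z) sits on two A-frame leg pairs. Each pair is two raked legs of 38×57 mm section (57 mm along y) splaying symmetrically in x. Each leg rises 560 mm vertically over 192 mm of horizontal reach and is 592 mm long along its own axis. Every leg's outer bottom edge rests on the floor and its outer top edge meets a bottom edge of the beam — the left legs (tilting toward +x) meet the beam's −x bottom edge, the right legs (their mirror images, tilting toward −x) meet its +x bottom edge — so the leg tops tuck under the beam, the beam's underside is 560 mm above the floor, and the feet are 491 mm apart outside-to-outside with the beam centred between them. The two leg pairs are set in 52 mm from either end of the beam.


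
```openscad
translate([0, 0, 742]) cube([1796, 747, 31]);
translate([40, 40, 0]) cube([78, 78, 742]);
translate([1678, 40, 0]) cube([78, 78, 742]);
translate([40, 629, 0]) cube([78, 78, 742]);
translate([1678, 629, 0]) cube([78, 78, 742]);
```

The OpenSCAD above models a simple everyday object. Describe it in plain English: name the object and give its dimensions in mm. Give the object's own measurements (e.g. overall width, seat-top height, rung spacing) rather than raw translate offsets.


A table: top 1796 mm (x) × 747 mm (y), 31 mm thick, upper face at z = 773 mm, on four 78×78 mm square legs, each inset 40 mm from the nearest pair of top edges from z = 0 to the bottom of the top.


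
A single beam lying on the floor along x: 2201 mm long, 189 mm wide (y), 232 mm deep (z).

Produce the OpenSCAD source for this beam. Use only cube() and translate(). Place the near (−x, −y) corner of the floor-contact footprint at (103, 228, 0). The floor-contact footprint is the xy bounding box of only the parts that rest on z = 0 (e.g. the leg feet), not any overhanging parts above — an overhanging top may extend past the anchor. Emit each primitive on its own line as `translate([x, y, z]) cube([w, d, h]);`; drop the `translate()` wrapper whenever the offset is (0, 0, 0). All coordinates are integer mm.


translate([103, 228, 0]) cube([2201, 189, 232]);


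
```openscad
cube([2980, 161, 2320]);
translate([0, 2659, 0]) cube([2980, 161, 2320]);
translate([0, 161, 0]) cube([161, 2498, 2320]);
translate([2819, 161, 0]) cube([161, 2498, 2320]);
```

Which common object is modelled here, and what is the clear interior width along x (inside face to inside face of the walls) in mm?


A house (or room) frame. The interior width is 2658 mm.

Four 2320 mm walls enclosing a rectangle with no floor or roof — a room or house frame. Outside width is 2980 mm and wall thickness is 161 mm, so the interior width is 2980 − 2 × 161 = 2658 mm.


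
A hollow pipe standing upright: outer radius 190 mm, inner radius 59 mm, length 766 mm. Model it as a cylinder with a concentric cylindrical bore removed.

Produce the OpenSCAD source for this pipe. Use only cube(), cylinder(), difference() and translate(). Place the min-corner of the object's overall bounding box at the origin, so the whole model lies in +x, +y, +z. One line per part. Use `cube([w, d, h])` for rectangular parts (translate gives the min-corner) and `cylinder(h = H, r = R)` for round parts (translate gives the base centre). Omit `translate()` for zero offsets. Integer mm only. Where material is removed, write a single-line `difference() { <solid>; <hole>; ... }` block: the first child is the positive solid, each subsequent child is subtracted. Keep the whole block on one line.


difference() { translate([190, 190, 0]) cylinder(h = 766, r = 190); translate([190, 190, 0]) cylinder(h = 766, r = 59); }


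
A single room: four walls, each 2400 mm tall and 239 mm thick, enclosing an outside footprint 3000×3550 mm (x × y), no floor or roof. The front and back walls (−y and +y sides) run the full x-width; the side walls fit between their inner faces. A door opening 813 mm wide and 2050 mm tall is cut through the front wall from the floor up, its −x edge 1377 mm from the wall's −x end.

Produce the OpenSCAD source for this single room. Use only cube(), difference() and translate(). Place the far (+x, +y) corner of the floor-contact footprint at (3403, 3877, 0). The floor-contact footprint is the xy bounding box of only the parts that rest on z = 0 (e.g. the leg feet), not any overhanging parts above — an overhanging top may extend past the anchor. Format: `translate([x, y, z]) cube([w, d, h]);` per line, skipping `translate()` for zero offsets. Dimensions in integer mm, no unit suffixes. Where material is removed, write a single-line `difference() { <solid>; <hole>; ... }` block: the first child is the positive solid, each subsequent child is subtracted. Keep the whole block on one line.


difference() { translate([403, 327, 0]) cube([3000, 239, 2400]); translate([1780, 327, 0]) cube([813, 239, 2050]); }
translate([403, 3638, 0]) cube([3000, 239, 2400]);
translate([403, 566, 0]) cube([239, 3072, 2400]);
translate([3164, 566, 0]) cube([239, 3072, 2400]);


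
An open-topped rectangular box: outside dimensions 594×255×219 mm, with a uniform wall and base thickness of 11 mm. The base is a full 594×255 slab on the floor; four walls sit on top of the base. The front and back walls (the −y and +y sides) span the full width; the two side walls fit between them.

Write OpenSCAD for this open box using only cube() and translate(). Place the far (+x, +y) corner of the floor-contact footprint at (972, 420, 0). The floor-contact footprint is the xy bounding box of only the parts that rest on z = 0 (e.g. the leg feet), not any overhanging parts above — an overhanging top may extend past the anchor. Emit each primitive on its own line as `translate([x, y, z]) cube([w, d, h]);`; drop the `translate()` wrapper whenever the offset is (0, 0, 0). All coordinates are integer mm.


translate([378, 165, 0]) cube([594, 255, 11]);
translate([378, 165, 11]) cube([594, 11, 208]);
translate([378, 409, 11]) cube([594, 11, 208]);
translate([378, 176, 11]) cube([11, 233, 208]);
translate([961, 176, 11]) cube([11, 233, 208]);


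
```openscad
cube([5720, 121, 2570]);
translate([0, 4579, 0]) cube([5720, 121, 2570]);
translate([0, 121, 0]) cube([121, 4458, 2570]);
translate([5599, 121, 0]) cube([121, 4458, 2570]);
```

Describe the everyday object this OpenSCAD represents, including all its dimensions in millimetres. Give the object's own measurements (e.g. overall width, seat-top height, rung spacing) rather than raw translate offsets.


The wall frame of a small rectangular building: four walls, each 2570 mm tall and 121 mm thick, enclosing a footprint 5720 mm (x) by 4700 mm (y) outside-to-outside, with no floor or roof. The front and back walls (the −y and +y sides) span the full width; the two side walls fit between them.


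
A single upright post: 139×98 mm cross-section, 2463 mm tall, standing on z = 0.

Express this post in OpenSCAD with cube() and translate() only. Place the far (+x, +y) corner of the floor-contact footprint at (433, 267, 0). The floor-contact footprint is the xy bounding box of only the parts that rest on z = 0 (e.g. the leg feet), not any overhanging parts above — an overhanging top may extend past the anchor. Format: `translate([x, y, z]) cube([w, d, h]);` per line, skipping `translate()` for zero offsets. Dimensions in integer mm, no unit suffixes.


translate([294, 169, 0]) cube([139, 98, 2463]);


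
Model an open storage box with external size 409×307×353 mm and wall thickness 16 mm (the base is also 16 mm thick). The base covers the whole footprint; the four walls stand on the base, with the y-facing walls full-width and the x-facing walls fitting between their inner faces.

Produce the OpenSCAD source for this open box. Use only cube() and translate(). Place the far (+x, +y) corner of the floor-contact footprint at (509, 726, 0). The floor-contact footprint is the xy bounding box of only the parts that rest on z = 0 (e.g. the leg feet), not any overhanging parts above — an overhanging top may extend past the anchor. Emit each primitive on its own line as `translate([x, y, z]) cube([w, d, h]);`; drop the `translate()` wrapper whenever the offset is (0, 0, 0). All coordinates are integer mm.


translate([100, 419, 0]) cube([409, 307, 16]);
translate([100, 419, 16]) cube([409, 16, 337]);
translate([100, 710, 16]) cube([409, 16, 337]);
translate([100, 435, 16]) cube([16, 275, 337]);
translate([493, 435, 16]) cube([16, 275, 337]);


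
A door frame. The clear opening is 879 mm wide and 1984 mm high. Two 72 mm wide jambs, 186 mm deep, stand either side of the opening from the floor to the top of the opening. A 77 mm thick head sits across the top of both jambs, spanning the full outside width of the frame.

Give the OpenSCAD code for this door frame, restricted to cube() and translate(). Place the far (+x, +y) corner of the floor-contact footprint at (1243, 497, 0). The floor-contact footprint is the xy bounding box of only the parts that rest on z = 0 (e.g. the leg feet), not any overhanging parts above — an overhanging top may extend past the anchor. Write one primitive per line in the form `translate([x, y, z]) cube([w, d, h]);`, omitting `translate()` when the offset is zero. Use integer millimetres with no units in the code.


translate([220, 311, 0]) cube([72, 186, 1984]);
translate([1171, 311, 0]) cube([72, 186, 1984]);
translate([220, 311, 1984]) cube([1023, 186, 77]);


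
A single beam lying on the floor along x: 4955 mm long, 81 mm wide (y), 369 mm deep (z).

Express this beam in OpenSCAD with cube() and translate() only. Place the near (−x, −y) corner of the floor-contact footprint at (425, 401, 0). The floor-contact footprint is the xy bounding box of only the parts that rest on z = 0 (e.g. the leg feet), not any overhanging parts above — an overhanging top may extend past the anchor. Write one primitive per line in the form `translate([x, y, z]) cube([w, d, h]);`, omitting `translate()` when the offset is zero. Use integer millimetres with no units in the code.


translate([425, 401, 0]) cube([4955, 81, 369]);


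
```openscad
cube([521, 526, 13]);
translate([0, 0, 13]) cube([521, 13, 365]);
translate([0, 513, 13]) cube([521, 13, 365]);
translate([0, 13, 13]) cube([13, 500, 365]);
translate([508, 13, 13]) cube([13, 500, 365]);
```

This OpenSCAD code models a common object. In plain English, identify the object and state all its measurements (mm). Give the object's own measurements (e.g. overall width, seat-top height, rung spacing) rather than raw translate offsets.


An open-topped rectangular box: outside dimensions 521×526×378 mm, with a uniform wall and base thickness of 13 mm. The base is a full 521×526 slab on the floor; four walls sit on top of the base. The front and back walls (the −y and +y sides) span the full width; the two side walls fit between them.


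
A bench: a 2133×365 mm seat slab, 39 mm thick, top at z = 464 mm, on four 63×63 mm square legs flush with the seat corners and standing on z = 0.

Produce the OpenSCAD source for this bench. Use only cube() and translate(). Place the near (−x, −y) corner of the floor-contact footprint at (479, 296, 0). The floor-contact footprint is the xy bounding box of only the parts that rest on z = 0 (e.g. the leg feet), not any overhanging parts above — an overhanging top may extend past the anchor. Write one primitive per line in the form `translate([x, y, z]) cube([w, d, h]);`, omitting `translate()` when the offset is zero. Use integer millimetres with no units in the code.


// leg_h = 464 − 39 = 425
translate([479, 296, 425]) cube([2133, 365, 39]);
translate([479, 296, 0]) cube([63, 63, 425]);
translate([479, 598, 0]) cube([63, 63, 425]);
translate([2549, 296, 0]) cube([63, 63, 425]);
translate([2549, 598, 0]) cube([63, 63, 425]);


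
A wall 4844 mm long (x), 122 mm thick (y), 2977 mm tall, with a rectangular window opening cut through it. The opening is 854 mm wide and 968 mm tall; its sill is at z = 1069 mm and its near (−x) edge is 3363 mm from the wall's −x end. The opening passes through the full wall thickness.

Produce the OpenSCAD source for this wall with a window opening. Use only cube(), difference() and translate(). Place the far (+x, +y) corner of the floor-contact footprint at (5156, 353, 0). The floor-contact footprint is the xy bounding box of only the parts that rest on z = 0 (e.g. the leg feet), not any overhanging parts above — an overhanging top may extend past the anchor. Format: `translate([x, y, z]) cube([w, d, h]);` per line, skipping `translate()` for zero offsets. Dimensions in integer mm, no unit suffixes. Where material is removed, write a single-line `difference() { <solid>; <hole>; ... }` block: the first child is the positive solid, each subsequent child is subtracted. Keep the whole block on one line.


difference() { translate([312, 231, 0]) cube([4844, 122, 2977]); translate([3675, 231, 1069]) cube([854, 122, 968]); }


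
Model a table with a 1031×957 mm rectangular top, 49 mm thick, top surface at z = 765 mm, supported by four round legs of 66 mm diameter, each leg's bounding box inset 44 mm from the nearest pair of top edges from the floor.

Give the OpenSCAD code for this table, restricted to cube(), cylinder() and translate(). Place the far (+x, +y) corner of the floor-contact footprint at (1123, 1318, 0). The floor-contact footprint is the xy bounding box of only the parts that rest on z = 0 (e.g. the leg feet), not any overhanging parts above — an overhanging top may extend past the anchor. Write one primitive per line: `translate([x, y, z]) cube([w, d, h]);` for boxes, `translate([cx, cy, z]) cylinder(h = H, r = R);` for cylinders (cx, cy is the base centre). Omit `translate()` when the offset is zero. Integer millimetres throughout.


// leg_h = 765 - 49 = 716
translate([136, 405, 716]) cube([1031, 957, 49]);
translate([213, 482, 0]) cylinder(h = 716, r = 33);
translate([1090, 482, 0]) cylinder(h = 716, r = 33);
translate([213, 1285, 0]) cylinder(h = 716, r = 33);
translate([1090, 1285, 0]) cylinder(h = 716, r = 33);


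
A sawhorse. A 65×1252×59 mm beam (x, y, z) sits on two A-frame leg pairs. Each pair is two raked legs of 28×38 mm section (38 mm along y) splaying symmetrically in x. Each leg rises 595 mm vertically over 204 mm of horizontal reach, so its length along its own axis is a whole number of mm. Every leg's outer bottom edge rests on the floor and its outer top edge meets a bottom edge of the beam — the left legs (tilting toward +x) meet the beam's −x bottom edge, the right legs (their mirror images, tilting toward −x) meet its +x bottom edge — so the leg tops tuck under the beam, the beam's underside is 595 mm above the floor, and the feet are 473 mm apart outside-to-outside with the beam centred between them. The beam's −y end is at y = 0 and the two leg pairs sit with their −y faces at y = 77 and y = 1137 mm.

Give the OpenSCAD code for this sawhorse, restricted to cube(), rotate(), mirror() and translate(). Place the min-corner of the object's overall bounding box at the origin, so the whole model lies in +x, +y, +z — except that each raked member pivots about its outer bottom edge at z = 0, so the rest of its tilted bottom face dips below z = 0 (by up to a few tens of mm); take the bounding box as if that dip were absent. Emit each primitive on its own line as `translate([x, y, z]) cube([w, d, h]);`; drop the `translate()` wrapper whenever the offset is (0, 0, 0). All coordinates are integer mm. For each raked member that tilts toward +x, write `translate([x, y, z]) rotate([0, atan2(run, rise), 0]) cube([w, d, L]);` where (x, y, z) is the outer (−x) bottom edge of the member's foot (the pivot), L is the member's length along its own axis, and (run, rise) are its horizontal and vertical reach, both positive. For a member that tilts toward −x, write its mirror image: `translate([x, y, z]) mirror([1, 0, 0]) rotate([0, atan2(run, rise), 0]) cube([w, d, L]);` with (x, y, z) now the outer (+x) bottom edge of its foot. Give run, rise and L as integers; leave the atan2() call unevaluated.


// leg length = √(204² + 595²) = 629
// right-leg outer foot x = 2·204 + 65 = 473
// beam min-corner = (204, 0, 595)
translate([204, 0, 595]) cube([65, 1252, 59]);
translate([0, 77, 0]) rotate([0, atan2(204, 595), 0]) cube([28, 38, 629]);
translate([473, 77, 0]) mirror([1, 0, 0]) rotate([0, atan2(204, 595), 0]) cube([28, 38, 629]);
translate([0, 1137, 0]) rotate([0, atan2(204, 595), 0]) cube([28, 38, 629]);
translate([473, 1137, 0]) mirror([1, 0, 0]) rotate([0, atan2(204, 595), 0]) cube([28, 38, 629]);


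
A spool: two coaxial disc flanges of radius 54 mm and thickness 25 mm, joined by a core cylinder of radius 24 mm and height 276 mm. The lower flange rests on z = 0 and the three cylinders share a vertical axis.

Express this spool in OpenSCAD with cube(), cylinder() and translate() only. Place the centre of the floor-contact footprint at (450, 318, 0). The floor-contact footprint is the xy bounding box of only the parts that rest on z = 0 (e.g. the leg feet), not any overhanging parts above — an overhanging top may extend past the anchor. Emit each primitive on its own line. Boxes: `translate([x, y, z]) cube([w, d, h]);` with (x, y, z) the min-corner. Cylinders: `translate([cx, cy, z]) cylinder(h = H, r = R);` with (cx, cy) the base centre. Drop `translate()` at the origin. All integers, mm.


translate([450, 318, 0]) cylinder(h = 25, r = 54);
translate([450, 318, 25]) cylinder(h = 276, r = 24);
translate([450, 318, 301]) cylinder(h = 25, r = 54);


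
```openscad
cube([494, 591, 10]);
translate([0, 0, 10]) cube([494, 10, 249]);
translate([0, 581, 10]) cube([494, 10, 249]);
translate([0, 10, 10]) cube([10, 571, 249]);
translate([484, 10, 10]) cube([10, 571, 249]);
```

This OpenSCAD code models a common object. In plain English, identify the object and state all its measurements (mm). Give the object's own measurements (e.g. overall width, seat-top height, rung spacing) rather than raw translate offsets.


An open-topped rectangular box: outside dimensions 494×591×259 mm, with a uniform wall and base thickness of 10 mm. The base is a full 494×591 slab on the floor; four walls sit on top of the base. The front and back walls (the −y and +y sides) span the full width; the two side walls fit between them.


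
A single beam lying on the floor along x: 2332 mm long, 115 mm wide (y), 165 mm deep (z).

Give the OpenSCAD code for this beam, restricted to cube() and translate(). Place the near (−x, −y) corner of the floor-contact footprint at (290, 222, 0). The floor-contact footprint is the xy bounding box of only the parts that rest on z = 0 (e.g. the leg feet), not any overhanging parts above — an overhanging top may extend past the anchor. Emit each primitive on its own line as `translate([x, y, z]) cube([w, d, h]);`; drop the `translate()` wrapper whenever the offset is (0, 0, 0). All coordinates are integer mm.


translate([290, 222, 0]) cube([2332, 115, 165]);


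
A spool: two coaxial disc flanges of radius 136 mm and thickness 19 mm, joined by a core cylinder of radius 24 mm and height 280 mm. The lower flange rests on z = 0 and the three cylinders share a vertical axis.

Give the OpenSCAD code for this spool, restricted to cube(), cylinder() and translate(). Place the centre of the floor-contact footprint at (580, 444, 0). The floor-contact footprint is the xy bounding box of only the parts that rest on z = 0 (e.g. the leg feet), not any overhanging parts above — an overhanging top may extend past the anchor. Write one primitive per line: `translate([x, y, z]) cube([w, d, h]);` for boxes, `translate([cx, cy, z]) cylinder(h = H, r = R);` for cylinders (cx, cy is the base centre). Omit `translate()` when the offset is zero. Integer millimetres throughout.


translate([580, 444, 0]) cylinder(h = 19, r = 136);
translate([580, 444, 19]) cylinder(h = 280, r = 24);
translate([580, 444, 299]) cylinder(h = 19, r = 136);


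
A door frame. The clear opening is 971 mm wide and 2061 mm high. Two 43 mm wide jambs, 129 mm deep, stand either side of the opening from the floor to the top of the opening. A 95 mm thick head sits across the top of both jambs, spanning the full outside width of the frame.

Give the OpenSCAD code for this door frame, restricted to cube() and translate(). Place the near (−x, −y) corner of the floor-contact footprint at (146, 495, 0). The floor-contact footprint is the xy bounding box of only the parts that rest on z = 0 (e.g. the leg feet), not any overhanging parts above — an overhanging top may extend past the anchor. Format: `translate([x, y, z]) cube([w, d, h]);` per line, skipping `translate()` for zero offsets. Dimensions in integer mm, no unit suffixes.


translate([146, 495, 0]) cube([43, 129, 2061]);
translate([1160, 495, 0]) cube([43, 129, 2061]);
translate([146, 495, 2061]) cube([1057, 129, 95]);


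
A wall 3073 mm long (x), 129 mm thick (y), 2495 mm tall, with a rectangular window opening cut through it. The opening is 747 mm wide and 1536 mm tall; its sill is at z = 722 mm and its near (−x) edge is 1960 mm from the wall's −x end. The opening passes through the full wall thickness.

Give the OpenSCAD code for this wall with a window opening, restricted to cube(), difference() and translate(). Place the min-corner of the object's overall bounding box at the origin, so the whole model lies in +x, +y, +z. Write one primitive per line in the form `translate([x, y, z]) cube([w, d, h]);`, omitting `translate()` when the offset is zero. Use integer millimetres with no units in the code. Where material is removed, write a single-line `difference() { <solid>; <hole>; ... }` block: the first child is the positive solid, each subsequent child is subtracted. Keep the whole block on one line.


difference() { cube([3073, 129, 2495]); translate([1960, 0, 722]) cube([747, 129, 1536]); }


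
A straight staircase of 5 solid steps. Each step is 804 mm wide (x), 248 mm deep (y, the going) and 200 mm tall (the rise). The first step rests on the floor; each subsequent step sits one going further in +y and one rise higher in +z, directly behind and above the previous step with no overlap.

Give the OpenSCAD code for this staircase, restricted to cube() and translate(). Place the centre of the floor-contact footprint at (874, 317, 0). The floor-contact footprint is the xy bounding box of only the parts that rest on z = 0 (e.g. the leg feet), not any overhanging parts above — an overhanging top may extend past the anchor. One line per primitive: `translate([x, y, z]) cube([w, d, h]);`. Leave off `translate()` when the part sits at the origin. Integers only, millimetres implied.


translate([472, 193, 0]) cube([804, 248, 200]);
translate([472, 441, 200]) cube([804, 248, 200]);
translate([472, 689, 400]) cube([804, 248, 200]);
translate([472, 937, 600]) cube([804, 248, 200]);
translate([472, 1185, 800]) cube([804, 248, 200]);


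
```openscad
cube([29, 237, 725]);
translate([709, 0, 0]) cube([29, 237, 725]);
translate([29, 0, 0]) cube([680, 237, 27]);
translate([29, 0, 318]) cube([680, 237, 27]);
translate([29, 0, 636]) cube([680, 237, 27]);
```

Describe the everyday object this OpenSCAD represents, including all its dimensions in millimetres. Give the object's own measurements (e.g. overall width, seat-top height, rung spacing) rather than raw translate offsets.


An open bookshelf. Two side panels, each 29 mm thick, 237 mm deep and 725 mm tall, stand 738 mm apart (outside-to-outside). Between them sit 3 shelves, each 27 mm thick and 237 mm deep, spanning the full gap between the sides. The bottom shelf rests on the floor (its underside at z = 0) and the clear gap between one shelf's top and the next shelf's underside is 291 mm.


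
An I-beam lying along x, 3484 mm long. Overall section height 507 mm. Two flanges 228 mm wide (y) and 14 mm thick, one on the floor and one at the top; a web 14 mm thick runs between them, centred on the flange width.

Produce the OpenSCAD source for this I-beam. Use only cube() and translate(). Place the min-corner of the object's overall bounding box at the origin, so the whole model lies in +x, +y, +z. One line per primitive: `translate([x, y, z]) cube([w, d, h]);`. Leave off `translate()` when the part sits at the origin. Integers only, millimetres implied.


cube([3484, 228, 14]);
translate([0, 107, 14]) cube([3484, 14, 479]);
translate([0, 0, 493]) cube([3484, 228, 14]);


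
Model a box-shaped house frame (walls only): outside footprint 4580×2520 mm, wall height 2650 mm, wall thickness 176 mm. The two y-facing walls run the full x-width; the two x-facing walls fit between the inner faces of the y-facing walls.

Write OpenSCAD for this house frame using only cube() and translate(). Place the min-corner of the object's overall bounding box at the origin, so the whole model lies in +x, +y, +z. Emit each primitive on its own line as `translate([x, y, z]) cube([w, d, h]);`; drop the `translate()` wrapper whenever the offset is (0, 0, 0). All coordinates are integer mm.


cube([4580, 176, 2650]);
translate([0, 2344, 0]) cube([4580, 176, 2650]);
translate([0, 176, 0]) cube([176, 2168, 2650]);
translate([4404, 176, 0]) cube([176, 2168, 2650]);


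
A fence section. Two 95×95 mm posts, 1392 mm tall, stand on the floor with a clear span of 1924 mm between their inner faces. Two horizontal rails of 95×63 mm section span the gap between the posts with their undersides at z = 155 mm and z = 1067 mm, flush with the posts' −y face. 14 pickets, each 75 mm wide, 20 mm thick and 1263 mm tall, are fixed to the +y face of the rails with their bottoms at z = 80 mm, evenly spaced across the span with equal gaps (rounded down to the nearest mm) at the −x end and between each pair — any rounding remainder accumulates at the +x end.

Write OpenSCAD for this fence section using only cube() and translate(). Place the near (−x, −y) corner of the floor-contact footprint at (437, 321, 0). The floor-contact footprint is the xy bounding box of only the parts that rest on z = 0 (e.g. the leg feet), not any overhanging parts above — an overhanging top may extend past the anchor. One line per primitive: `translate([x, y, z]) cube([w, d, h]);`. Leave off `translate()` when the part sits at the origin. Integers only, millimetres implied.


translate([437, 321, 0]) cube([95, 95, 1392]);
translate([2456, 321, 0]) cube([95, 95, 1392]);
translate([532, 321, 155]) cube([1924, 95, 63]);
translate([532, 321, 1067]) cube([1924, 95, 63]);
translate([590, 416, 80]) cube([75, 20, 1263]);
translate([723, 416, 80]) cube([75, 20, 1263]);
translate([856, 416, 80]) cube([75, 20, 1263]);
translate([989, 416, 80]) cube([75, 20, 1263]);
translate([1122, 416, 80]) cube([75, 20, 1263]);
translate([1255, 416, 80]) cube([75, 20, 1263]);
translate([1388, 416, 80]) cube([75, 20, 1263]);
translate([1521, 416, 80]) cube([75, 20, 1263]);
translate([1654, 416, 80]) cube([75, 20, 1263]);
translate([1787, 416, 80]) cube([75, 20, 1263]);
translate([1920, 416, 80]) cube([75, 20, 1263]);
translate([2053, 416, 80]) cube([75, 20, 1263]);
translate([2186, 416, 80]) cube([75, 20, 1263]);
translate([2319, 416, 80]) cube([75, 20, 1263]);


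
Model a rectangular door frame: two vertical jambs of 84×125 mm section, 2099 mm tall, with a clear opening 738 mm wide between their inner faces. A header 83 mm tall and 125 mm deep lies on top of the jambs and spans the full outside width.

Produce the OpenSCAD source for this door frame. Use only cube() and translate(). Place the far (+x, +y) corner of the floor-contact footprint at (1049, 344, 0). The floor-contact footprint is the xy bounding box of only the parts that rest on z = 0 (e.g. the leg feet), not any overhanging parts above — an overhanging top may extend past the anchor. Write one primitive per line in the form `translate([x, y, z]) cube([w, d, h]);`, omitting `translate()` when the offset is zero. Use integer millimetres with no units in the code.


translate([143, 219, 0]) cube([84, 125, 2099]);
translate([965, 219, 0]) cube([84, 125, 2099]);
translate([143, 219, 2099]) cube([906, 125, 83]);


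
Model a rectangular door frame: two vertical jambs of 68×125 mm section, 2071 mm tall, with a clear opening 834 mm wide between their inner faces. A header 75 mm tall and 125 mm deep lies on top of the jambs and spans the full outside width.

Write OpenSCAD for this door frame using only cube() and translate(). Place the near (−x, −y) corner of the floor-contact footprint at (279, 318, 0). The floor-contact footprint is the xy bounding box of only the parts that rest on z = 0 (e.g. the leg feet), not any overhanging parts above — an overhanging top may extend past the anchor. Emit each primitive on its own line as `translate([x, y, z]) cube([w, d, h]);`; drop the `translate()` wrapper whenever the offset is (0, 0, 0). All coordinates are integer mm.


translate([279, 318, 0]) cube([68, 125, 2071]);
translate([1181, 318, 0]) cube([68, 125, 2071]);
translate([279, 318, 2071]) cube([970, 125, 75]);
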